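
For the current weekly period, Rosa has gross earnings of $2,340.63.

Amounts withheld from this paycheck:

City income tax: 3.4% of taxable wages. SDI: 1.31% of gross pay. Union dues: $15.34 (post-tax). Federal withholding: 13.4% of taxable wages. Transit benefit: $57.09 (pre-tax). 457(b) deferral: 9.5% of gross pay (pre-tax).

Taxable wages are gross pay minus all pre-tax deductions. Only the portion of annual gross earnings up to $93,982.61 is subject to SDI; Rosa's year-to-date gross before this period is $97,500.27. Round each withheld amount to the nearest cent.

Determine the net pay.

$1,699.56

457(b) deferral: $2,340.63 × 0.095 = $222.36
Transit benefit: $57.09
Pre-tax total = $222.36 + $57.09 = $279.45
Taxable wages = $2,340.63 − $279.45 = $2,061.18
Federal withholding: $2,061.18 × 0.134 = $276.20
City income tax: $2,061.18 × 0.034 = $70.08
SDI: annual cap $93,982.61 already reached (YTD $97,500.27), so $0.00
Union dues: $15.34
Total deductions = $222.36 + $57.09 + $276.20 + $70.08 + $0.00 + $15.34 = $641.07
Net pay = $2,340.63 − $641.07 = $1,699.56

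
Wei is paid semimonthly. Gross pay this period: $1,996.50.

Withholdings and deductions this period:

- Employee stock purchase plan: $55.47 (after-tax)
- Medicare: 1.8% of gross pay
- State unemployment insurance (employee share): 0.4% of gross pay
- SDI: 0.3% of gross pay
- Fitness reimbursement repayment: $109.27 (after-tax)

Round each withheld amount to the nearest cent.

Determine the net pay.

SDI: $1,996.50 × 0.003 = $5.99
Medicare: $1,996.50 × 0.018 = $35.94
State unemployment insurance (employee share): $1,996.50 × 0.004 = $7.99
Fitness reimbursement repayment: $109.27
Employee stock purchase plan: $55.47
Total deductions = $5.99 + $35.94 + $7.99 + $109.27 + $55.47 = $214.66
Net pay = $1,996.50 − $214.66 = $1,781.84

$1,781.84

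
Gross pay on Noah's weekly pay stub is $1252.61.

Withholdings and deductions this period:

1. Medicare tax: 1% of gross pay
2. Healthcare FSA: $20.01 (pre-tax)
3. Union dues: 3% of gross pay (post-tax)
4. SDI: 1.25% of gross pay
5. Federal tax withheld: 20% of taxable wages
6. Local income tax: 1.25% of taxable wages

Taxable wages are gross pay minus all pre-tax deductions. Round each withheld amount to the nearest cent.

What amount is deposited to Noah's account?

$904.90

Healthcare FSA: $20.01
Taxable wages = $1252.61 − $20.01 = $1232.60
Federal tax withheld: $1232.60 × 0.2 = $246.52
Local income tax: $1232.60 × 0.0125 = $15.41
Medicare tax: $1252.61 × 0.01 = $12.53
SDI: $1252.61 × 0.0125 = $15.66
Union dues: $1252.61 × 0.03 = $37.58
Total deductions = $20.01 + $246.52 + $15.41 + $12.53 + $15.66 + $37.58 = $347.71
Net pay = $1252.61 − $347.71 = $904.90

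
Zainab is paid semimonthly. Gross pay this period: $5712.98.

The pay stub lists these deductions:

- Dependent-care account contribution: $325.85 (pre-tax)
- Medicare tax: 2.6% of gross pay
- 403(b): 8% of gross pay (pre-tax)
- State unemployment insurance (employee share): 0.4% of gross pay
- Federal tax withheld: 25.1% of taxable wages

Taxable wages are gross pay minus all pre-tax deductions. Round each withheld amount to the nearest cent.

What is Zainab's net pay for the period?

$3521.25

403(b): $5712.98 × 0.08 = $457.04
Dependent-care account contribution: $325.85
Pre-tax total = $457.04 + $325.85 = $782.89
Taxable wages = $5712.98 − $782.89 = $4930.09
Federal tax withheld: $4930.09 × 0.251 = $1237.45
State unemployment insurance (employee share): $5712.98 × 0.004 = $22.85
Medicare tax: $5712.98 × 0.026 = $148.54
Total deductions = $457.04 + $325.85 + $1237.45 + $22.85 + $148.54 = $2191.73
Net pay = $5712.98 − $2191.73 = $3521.25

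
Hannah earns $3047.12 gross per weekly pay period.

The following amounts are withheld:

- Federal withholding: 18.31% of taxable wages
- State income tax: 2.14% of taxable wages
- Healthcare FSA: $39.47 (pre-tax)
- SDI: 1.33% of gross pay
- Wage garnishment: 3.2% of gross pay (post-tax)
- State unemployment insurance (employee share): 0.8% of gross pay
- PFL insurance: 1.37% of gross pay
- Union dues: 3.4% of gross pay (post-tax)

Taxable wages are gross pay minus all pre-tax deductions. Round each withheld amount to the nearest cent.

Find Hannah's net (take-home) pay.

$2084.82

Healthcare FSA: $39.47
Taxable wages = $3047.12 − $39.47 = $3007.65
Federal withholding: $3007.65 × 0.1831 = $550.70
State income tax: $3007.65 × 0.0214 = $64.36
State unemployment insurance (employee share): $3047.12 × 0.008 = $24.38
SDI: $3047.12 × 0.0133 = $40.53
PFL insurance: $3047.12 × 0.0137 = $41.75
Union dues: $3047.12 × 0.034 = $103.60
Wage garnishment: $3047.12 × 0.032 = $97.51
Total deductions = $39.47 + $550.70 + $64.36 + $24.38 + $40.53 + $41.75 + $103.60 + $97.51 = $962.30
Net pay = $3047.12 − $962.30 = $2084.82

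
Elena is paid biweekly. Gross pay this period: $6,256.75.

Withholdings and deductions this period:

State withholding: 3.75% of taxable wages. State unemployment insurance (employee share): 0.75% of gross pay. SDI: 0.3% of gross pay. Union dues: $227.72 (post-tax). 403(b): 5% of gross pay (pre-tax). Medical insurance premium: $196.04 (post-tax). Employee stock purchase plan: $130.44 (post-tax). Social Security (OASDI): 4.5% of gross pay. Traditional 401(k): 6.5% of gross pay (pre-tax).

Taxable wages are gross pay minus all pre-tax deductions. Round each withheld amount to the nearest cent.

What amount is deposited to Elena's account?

$4,428.12

403(b): $6,256.75 × 0.05 = $312.84
Traditional 401(k): $6,256.75 × 0.065 = $406.69
Pre-tax total = $312.84 + $406.69 = $719.53
Taxable wages = $6,256.75 − $719.53 = $5,537.22
State withholding: $5,537.22 × 0.0375 = $207.65
Social Security (OASDI): $6,256.75 × 0.045 = $281.55
SDI: $6,256.75 × 0.003 = $18.77
State unemployment insurance (employee share): $6,256.75 × 0.0075 = $46.93
Union dues: $227.72
Medical insurance premium: $196.04
Employee stock purchase plan: $130.44
Total deductions = $312.84 + $406.69 + $207.65 + $281.55 + $18.77 + $46.93 + $227.72 + $196.04 + $130.44 = $1,828.63
Net pay = $6,256.75 − $1,828.63 = $4,428.12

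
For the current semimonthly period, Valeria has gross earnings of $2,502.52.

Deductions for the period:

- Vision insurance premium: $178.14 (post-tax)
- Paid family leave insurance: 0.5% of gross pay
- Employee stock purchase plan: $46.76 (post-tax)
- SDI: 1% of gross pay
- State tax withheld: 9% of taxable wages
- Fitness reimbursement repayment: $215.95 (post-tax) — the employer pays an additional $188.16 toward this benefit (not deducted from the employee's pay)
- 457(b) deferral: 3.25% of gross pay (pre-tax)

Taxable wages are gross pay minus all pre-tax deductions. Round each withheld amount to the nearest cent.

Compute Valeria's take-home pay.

$1,724.89

457(b) deferral: $2,502.52 × 0.0325 = $81.33
Taxable wages = $2,502.52 − $81.33 = $2,421.19
State tax withheld: $2,421.19 × 0.09 = $217.91
SDI: $2,502.52 × 0.01 = $25.03
Paid family leave insurance: $2,502.52 × 0.005 = $12.51
Vision insurance premium: $178.14
Employee stock purchase plan: $46.76
Fitness reimbursement repayment: $215.95
(Employer's $188.16 toward fitness reimbursement repayment is not withheld from the employee.)
Total deductions = $81.33 + $217.91 + $25.03 + $12.51 + $178.14 + $46.76 + $215.95 = $777.63
Net pay = $2,502.52 − $777.63 = $1,724.89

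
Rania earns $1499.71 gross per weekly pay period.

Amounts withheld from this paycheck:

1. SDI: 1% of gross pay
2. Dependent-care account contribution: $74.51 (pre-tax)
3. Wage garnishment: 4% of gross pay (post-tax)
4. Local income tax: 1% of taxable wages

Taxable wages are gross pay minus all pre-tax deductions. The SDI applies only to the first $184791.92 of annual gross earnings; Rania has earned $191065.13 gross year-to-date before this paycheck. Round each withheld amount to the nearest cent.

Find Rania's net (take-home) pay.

$1350.96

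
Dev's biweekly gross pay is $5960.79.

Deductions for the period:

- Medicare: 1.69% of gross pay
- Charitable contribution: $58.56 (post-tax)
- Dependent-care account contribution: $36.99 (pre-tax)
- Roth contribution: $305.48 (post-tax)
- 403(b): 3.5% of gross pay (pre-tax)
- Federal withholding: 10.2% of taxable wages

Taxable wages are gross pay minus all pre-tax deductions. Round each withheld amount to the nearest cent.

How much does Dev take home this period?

Dependent-care account contribution: $36.99
403(b): $5960.79 × 0.035 = $208.63
Pre-tax total = $36.99 + $208.63 = $245.62
Taxable wages = $5960.79 − $245.62 = $5715.17
Federal withholding: $5715.17 × 0.102 = $582.95
Medicare: $5960.79 × 0.0169 = $100.74
Roth contribution: $305.48
Charitable contribution: $58.56
Total deductions = $36.99 + $208.63 + $582.95 + $100.74 + $305.48 + $58.56 = $1293.35
Net pay = $5960.79 − $1293.35 = $4667.44

$4667.44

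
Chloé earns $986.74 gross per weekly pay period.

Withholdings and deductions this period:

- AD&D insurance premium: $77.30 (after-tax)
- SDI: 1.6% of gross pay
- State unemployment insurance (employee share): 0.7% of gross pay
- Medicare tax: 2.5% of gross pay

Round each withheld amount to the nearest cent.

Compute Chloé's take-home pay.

SDI: $986.74 × 0.016 = $15.79
Medicare tax: $986.74 × 0.025 = $24.67
State unemployment insurance (employee share): $986.74 × 0.007 = $6.91
AD&D insurance premium: $77.30
Total deductions = $15.79 + $24.67 + $6.91 + $77.30 = $124.67
Net pay = $986.74 − $124.67 = $862.07

$862.07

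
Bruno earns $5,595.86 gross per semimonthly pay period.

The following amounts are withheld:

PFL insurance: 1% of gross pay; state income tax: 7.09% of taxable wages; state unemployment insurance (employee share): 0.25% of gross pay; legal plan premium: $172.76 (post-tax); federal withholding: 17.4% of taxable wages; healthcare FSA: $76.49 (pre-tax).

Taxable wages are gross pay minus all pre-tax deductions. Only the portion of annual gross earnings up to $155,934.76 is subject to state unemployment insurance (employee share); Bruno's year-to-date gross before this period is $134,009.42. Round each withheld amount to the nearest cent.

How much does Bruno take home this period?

Healthcare FSA: $76.49
Taxable wages = $5,595.86 − $76.49 = $5,519.37
Federal withholding: $5,519.37 × 0.174 = $960.37
State income tax: $5,519.37 × 0.0709 = $391.32
State unemployment insurance (employee share): cap not yet reached, full $5,595.86 is subject → $5,595.86 × 0.0025 = $13.99
PFL insurance: $5,595.86 × 0.01 = $55.96
Legal plan premium: $172.76
Total deductions = $76.49 + $960.37 + $391.32 + $13.99 + $55.96 + $172.76 = $1,670.89
Net pay = $5,595.86 − $1,670.89 = $3,924.97

$3,924.97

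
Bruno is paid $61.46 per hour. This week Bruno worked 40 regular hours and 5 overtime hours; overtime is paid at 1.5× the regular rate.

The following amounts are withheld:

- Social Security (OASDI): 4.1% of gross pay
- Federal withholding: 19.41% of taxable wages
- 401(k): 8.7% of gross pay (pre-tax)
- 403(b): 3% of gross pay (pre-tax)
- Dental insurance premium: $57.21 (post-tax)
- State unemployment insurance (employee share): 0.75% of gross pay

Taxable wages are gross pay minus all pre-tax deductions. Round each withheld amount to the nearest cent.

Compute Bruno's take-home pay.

Regular pay: 40 × $61.46 = $2458.40
Overtime pay: 5 × $61.46 × 1.5 = $460.95
Gross pay = $2458.40 + $460.95 = $2919.35
401(k): $2919.35 × 0.087 = $253.98
403(b): $2919.35 × 0.03 = $87.58
Pre-tax total = $253.98 + $87.58 = $341.56
Taxable wages = $2919.35 − $341.56 = $2577.79
Federal withholding: $2577.79 × 0.1941 = $500.35
State unemployment insurance (employee share): $2919.35 × 0.0075 = $21.90
Social Security (OASDI): $2919.35 × 0.041 = $119.69
Dental insurance premium: $57.21
Total deductions = $253.98 + $87.58 + $500.35 + $21.90 + $119.69 + $57.21 = $1040.71
Net pay = $2919.35 − $1040.71 = $1878.64

$1878.64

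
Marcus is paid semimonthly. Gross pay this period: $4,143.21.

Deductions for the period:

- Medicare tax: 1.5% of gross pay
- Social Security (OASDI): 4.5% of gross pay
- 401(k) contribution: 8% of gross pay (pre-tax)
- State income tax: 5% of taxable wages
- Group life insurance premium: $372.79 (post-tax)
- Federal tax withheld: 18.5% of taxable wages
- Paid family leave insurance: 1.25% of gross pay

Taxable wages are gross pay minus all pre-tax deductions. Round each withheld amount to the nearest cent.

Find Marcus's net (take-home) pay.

401(k) contribution: $4,143.21 × 0.08 = $331.46
Taxable wages = $4,143.21 − $331.46 = $3,811.75
Federal tax withheld: $3,811.75 × 0.185 = $705.17
State income tax: $3,811.75 × 0.05 = $190.59
Paid family leave insurance: $4,143.21 × 0.0125 = $51.79
Medicare tax: $4,143.21 × 0.015 = $62.15
Social Security (OASDI): $4,143.21 × 0.045 = $186.44
Group life insurance premium: $372.79
Total deductions = $331.46 + $705.17 + $190.59 + $51.79 + $62.15 + $186.44 + $372.79 = $1,900.39
Net pay = $4,143.21 − $1,900.39 = $2,242.82

$2,242.82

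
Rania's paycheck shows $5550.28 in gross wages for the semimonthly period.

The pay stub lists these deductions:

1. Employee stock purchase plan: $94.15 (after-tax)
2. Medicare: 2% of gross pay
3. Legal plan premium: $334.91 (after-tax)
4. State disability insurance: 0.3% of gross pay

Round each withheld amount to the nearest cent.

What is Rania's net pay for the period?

State disability insurance: $5550.28 × 0.003 = $16.65
Medicare: $5550.28 × 0.02 = $111.01
Employee stock purchase plan: $94.15
Legal plan premium: $334.91
Total deductions = $16.65 + $111.01 + $94.15 + $334.91 = $556.72
Net pay = $5550.28 − $556.72 = $4993.56

$4993.56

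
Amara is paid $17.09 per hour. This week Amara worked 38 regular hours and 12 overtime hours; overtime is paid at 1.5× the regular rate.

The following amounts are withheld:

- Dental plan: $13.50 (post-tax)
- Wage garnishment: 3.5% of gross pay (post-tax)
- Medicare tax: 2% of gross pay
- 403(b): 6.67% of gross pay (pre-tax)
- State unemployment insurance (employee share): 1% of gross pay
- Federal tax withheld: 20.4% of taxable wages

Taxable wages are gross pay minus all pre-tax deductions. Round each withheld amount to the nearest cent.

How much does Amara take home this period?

Regular pay: 38 × $17.09 = $649.42
Overtime pay: 12 × $17.09 × 1.5 = $307.62
Gross pay = $649.42 + $307.62 = $957.04
403(b): $957.04 × 0.0667 = $63.83
Taxable wages = $957.04 − $63.83 = $893.21
Federal tax withheld: $893.21 × 0.204 = $182.21
Medicare tax: $957.04 × 0.02 = $19.14
State unemployment insurance (employee share): $957.04 × 0.01 = $9.57
Wage garnishment: $957.04 × 0.035 = $33.50
Dental plan: $13.50
Total deductions = $63.83 + $182.21 + $19.14 + $9.57 + $33.50 + $13.50 = $321.75
Net pay = $957.04 − $321.75 = $635.29

$635.29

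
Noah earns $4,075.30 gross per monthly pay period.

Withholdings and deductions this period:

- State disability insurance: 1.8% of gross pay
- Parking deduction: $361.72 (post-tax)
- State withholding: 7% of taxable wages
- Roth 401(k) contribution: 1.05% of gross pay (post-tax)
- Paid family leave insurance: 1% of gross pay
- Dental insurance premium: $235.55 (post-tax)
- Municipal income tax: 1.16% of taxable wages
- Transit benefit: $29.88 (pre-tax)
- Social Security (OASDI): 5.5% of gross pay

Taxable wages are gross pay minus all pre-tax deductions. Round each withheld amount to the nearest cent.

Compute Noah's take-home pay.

Transit benefit: $29.88
Taxable wages = $4,075.30 − $29.88 = $4,045.42
Municipal income tax: $4,045.42 × 0.0116 = $46.93
State withholding: $4,045.42 × 0.07 = $283.18
State disability insurance: $4,075.30 × 0.018 = $73.36
Paid family leave insurance: $4,075.30 × 0.01 = $40.75
Social Security (OASDI): $4,075.30 × 0.055 = $224.14
Dental insurance premium: $235.55
Parking deduction: $361.72
Roth 401(k) contribution: $4,075.30 × 0.0105 = $42.79
Total deductions = $29.88 + $46.93 + $283.18 + $73.36 + $40.75 + $224.14 + $235.55 + $361.72 + $42.79 = $1,338.30
Net pay = $4,075.30 − $1,338.30 = $2,737.00

$2,737.00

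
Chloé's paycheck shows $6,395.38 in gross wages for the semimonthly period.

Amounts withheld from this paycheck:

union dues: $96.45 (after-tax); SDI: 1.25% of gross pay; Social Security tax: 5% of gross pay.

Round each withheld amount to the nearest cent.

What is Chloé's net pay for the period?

Social Security tax: $6,395.38 × 0.05 = $319.77
SDI: $6,395.38 × 0.0125 = $79.94
Union dues: $96.45
Total deductions = $319.77 + $79.94 + $96.45 = $496.16
Net pay = $6,395.38 − $496.16 = $5,899.22

$5,899.22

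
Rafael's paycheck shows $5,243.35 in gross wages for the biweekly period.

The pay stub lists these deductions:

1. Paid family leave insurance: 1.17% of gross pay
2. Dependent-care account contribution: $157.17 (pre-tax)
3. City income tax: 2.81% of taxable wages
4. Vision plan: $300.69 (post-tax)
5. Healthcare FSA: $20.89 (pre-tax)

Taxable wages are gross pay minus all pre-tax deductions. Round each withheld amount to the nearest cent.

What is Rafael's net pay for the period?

Dependent-care account contribution: $157.17
Healthcare FSA: $20.89
Pre-tax total = $157.17 + $20.89 = $178.06
Taxable wages = $5,243.35 − $178.06 = $5,065.29
City income tax: $5,065.29 × 0.0281 = $142.33
Paid family leave insurance: $5,243.35 × 0.0117 = $61.35
Vision plan: $300.69
Total deductions = $157.17 + $20.89 + $142.33 + $61.35 + $300.69 = $682.43
Net pay = $5,243.35 − $682.43 = $4,560.92

$4,560.92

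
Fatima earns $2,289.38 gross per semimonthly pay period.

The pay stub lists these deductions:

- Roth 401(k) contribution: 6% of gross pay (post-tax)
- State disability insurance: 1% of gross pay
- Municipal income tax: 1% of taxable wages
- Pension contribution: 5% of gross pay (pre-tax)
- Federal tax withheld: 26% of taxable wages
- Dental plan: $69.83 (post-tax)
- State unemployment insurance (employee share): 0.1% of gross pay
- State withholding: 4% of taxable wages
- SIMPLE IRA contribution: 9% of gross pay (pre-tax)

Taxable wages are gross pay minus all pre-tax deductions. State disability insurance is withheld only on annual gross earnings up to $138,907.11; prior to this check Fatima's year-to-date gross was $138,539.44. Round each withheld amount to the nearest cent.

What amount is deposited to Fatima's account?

$1,145.36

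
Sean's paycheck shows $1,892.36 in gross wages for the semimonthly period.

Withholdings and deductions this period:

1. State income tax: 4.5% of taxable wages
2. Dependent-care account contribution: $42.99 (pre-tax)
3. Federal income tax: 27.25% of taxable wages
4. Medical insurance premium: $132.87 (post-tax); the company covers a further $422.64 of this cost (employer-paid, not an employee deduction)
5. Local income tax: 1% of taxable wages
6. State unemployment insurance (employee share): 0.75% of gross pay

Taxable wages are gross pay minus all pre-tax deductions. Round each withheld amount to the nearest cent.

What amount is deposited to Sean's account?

Dependent-care account contribution: $42.99
Taxable wages = $1,892.36 − $42.99 = $1,849.37
State income tax: $1,849.37 × 0.045 = $83.22
Federal income tax: $1,849.37 × 0.2725 = $503.95
Local income tax: $1,849.37 × 0.01 = $18.49
State unemployment insurance (employee share): $1,892.36 × 0.0075 = $14.19
Medical insurance premium: $132.87
(Employer's $422.64 toward medical insurance premium is not withheld from the employee.)
Total deductions = $42.99 + $83.22 + $503.95 + $18.49 + $14.19 + $132.87 = $795.71
Net pay = $1,892.36 − $795.71 = $1,096.65

$1,096.65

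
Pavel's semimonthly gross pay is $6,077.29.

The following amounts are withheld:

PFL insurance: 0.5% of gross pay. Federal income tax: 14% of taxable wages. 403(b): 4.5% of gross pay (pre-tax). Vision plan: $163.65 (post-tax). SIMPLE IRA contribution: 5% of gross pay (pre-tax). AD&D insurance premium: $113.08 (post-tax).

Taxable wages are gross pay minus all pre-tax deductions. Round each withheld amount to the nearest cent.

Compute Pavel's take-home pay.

$4,422.84

403(b): $6,077.29 × 0.045 = $273.48
SIMPLE IRA contribution: $6,077.29 × 0.05 = $303.86
Pre-tax total = $273.48 + $303.86 = $577.34
Taxable wages = $6,077.29 − $577.34 = $5,499.95
Federal income tax: $5,499.95 × 0.14 = $769.99
PFL insurance: $6,077.29 × 0.005 = $30.39
AD&D insurance premium: $113.08
Vision plan: $163.65
Total deductions = $273.48 + $303.86 + $769.99 + $30.39 + $113.08 + $163.65 = $1,654.45
Net pay = $6,077.29 − $1,654.45 = $4,422.84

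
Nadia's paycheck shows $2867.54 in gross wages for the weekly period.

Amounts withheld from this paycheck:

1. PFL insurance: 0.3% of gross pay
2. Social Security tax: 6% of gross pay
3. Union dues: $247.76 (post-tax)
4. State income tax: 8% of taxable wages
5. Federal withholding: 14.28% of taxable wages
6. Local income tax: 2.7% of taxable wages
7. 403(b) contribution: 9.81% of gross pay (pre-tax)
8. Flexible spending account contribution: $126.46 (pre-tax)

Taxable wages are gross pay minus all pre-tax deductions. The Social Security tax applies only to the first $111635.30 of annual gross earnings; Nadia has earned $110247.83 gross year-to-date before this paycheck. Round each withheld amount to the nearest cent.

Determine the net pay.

403(b) contribution: $2867.54 × 0.0981 = $281.31
Flexible spending account contribution: $126.46
Pre-tax total = $281.31 + $126.46 = $407.77
Taxable wages = $2867.54 − $407.77 = $2459.77
State income tax: $2459.77 × 0.08 = $196.78
Local income tax: $2459.77 × 0.027 = $66.41
Federal withholding: $2459.77 × 0.1428 = $351.26
Social Security tax: only $111635.30 − $110247.83 = $1387.47 of this check is subject → $1387.47 × 0.06 = $83.25
PFL insurance: $2867.54 × 0.003 = $8.60
Union dues: $247.76
Total deductions = $281.31 + $126.46 + $196.78 + $66.41 + $351.26 + $83.25 + $8.60 + $247.76 = $1361.83
Net pay = $2867.54 − $1361.83 = $1505.71

$1505.71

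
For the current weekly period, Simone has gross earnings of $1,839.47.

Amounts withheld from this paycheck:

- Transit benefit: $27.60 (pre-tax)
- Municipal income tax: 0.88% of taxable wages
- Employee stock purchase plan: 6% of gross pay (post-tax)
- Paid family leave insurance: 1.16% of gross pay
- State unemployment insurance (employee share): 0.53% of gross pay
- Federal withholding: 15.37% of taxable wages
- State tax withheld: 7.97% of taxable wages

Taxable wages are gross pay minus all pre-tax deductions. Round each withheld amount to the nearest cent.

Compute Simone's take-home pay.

$1,231.58

Transit benefit: $27.60
Taxable wages = $1,839.47 − $27.60 = $1,811.87
State tax withheld: $1,811.87 × 0.0797 = $144.41
Municipal income tax: $1,811.87 × 0.0088 = $15.94
Federal withholding: $1,811.87 × 0.1537 = $278.48
Paid family leave insurance: $1,839.47 × 0.0116 = $21.34
State unemployment insurance (employee share): $1,839.47 × 0.0053 = $9.75
Employee stock purchase plan: $1,839.47 × 0.06 = $110.37
Total deductions = $27.60 + $144.41 + $15.94 + $278.48 + $21.34 + $9.75 + $110.37 = $607.89
Net pay = $1,839.47 − $607.89 = $1,231.58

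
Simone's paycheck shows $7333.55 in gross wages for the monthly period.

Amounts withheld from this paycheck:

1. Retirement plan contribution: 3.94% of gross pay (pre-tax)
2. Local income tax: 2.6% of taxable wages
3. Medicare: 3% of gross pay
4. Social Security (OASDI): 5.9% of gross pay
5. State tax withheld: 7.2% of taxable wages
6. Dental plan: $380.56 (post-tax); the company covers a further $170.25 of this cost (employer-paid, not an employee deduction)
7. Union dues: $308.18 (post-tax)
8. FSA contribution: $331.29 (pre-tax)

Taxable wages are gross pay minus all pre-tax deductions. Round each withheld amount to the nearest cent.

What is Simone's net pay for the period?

$4713.98

FSA contribution: $331.29
Retirement plan contribution: $7333.55 × 0.0394 = $288.94
Pre-tax total = $331.29 + $288.94 = $620.23
Taxable wages = $7333.55 − $620.23 = $6713.32
Local income tax: $6713.32 × 0.026 = $174.55
State tax withheld: $6713.32 × 0.072 = $483.36
Medicare: $7333.55 × 0.03 = $220.01
Social Security (OASDI): $7333.55 × 0.059 = $432.68
Union dues: $308.18
Dental plan: $380.56
(Employer's $170.25 toward dental plan is not withheld from the employee.)
Total deductions = $331.29 + $288.94 + $174.55 + $483.36 + $220.01 + $432.68 + $308.18 + $380.56 = $2619.57
Net pay = $7333.55 − $2619.57 = $4713.98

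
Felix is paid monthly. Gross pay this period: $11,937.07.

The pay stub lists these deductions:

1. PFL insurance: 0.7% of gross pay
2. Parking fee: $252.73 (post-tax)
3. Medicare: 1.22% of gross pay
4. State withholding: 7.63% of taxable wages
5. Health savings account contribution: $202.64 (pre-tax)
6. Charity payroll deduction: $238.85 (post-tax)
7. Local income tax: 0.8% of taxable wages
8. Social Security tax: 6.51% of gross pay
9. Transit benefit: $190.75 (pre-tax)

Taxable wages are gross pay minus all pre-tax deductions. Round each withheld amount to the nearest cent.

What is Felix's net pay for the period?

Health savings account contribution: $202.64
Transit benefit: $190.75
Pre-tax total = $202.64 + $190.75 = $393.39
Taxable wages = $11,937.07 − $393.39 = $11,543.68
Local income tax: $11,543.68 × 0.008 = $92.35
State withholding: $11,543.68 × 0.0763 = $880.78
PFL insurance: $11,937.07 × 0.007 = $83.56
Social Security tax: $11,937.07 × 0.0651 = $777.10
Medicare: $11,937.07 × 0.0122 = $145.63
Charity payroll deduction: $238.85
Parking fee: $252.73
Total deductions = $202.64 + $190.75 + $92.35 + $880.78 + $83.56 + $777.10 + $145.63 + $238.85 + $252.73 = $2,864.39
Net pay = $11,937.07 − $2,864.39 = $9,072.68

$9,072.68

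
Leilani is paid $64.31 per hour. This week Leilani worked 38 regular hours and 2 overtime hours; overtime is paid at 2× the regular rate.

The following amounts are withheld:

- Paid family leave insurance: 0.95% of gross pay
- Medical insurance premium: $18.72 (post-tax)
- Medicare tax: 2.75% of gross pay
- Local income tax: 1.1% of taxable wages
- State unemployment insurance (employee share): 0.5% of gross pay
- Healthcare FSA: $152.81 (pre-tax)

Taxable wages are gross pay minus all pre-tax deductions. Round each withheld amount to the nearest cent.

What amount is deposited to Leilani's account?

$2,388.01

Regular pay: 38 × $64.31 = $2,443.78
Overtime pay: 2 × $64.31 × 2 = $257.24
Gross pay = $2,443.78 + $257.24 = $2,701.02
Healthcare FSA: $152.81
Taxable wages = $2,701.02 − $152.81 = $2,548.21
Local income tax: $2,548.21 × 0.011 = $28.03
Medicare tax: $2,701.02 × 0.0275 = $74.28
State unemployment insurance (employee share): $2,701.02 × 0.005 = $13.51
Paid family leave insurance: $2,701.02 × 0.0095 = $25.66
Medical insurance premium: $18.72
Total deductions = $152.81 + $28.03 + $74.28 + $13.51 + $25.66 + $18.72 = $313.01
Net pay = $2,701.02 − $313.01 = $2,388.01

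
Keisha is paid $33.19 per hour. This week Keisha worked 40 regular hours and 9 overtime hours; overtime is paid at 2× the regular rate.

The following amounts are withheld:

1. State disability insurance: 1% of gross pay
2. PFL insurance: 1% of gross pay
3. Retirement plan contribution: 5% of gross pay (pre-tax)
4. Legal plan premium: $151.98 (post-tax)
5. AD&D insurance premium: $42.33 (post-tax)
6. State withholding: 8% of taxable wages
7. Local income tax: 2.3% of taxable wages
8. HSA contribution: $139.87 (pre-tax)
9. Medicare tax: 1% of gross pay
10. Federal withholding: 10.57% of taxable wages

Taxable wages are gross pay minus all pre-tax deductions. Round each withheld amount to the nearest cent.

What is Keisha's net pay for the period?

Regular pay: 40 × $33.19 = $1,327.60
Overtime pay: 9 × $33.19 × 2 = $597.42
Gross pay = $1,327.60 + $597.42 = $1,925.02
HSA contribution: $139.87
Retirement plan contribution: $1,925.02 × 0.05 = $96.25
Pre-tax total = $139.87 + $96.25 = $236.12
Taxable wages = $1,925.02 − $236.12 = $1,688.90
State withholding: $1,688.90 × 0.08 = $135.11
Federal withholding: $1,688.90 × 0.1057 = $178.52
Local income tax: $1,688.90 × 0.023 = $38.84
State disability insurance: $1,925.02 × 0.01 = $19.25
Medicare tax: $1,925.02 × 0.01 = $19.25
PFL insurance: $1,925.02 × 0.01 = $19.25
AD&D insurance premium: $42.33
Legal plan premium: $151.98
Total deductions = $139.87 + $96.25 + $135.11 + $178.52 + $38.84 + $19.25 + $19.25 + $19.25 + $42.33 + $151.98 = $840.65
Net pay = $1,925.02 − $840.65 = $1,084.37

$1,084.37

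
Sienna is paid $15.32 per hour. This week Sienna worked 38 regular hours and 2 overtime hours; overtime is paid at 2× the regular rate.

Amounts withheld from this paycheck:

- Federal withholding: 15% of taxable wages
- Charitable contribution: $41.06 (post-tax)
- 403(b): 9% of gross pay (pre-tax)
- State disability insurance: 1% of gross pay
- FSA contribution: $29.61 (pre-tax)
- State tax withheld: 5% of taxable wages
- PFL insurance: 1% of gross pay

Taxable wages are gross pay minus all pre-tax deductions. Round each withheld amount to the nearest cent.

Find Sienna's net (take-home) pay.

$390.81

Regular pay: 38 × $15.32 = $582.16
Overtime pay: 2 × $15.32 × 2 = $61.28
Gross pay = $582.16 + $61.28 = $643.44
403(b): $643.44 × 0.09 = $57.91
FSA contribution: $29.61
Pre-tax total = $57.91 + $29.61 = $87.52
Taxable wages = $643.44 − $87.52 = $555.92
State tax withheld: $555.92 × 0.05 = $27.80
Federal withholding: $555.92 × 0.15 = $83.39
State disability insurance: $643.44 × 0.01 = $6.43
PFL insurance: $643.44 × 0.01 = $6.43
Charitable contribution: $41.06
Total deductions = $57.91 + $29.61 + $27.80 + $83.39 + $6.43 + $6.43 + $41.06 = $252.63
Net pay = $643.44 − $252.63 = $390.81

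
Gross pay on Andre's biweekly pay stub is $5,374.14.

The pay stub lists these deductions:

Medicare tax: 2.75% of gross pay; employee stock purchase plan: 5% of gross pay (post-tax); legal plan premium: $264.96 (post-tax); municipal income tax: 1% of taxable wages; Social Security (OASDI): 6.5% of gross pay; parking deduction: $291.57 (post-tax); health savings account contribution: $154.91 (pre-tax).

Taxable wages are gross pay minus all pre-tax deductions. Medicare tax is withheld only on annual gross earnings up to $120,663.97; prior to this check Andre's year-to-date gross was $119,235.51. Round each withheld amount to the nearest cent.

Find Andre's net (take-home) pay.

Health savings account contribution: $154.91
Taxable wages = $5,374.14 − $154.91 = $5,219.23
Municipal income tax: $5,219.23 × 0.01 = $52.19
Medicare tax: only $120,663.97 − $119,235.51 = $1,428.46 of this check is subject → $1,428.46 × 0.0275 = $39.28
Social Security (OASDI): $5,374.14 × 0.065 = $349.32
Legal plan premium: $264.96
Employee stock purchase plan: $5,374.14 × 0.05 = $268.71
Parking deduction: $291.57
Total deductions = $154.91 + $52.19 + $39.28 + $349.32 + $264.96 + $268.71 + $291.57 = $1,420.94
Net pay = $5,374.14 − $1,420.94 = $3,953.20

$3,953.20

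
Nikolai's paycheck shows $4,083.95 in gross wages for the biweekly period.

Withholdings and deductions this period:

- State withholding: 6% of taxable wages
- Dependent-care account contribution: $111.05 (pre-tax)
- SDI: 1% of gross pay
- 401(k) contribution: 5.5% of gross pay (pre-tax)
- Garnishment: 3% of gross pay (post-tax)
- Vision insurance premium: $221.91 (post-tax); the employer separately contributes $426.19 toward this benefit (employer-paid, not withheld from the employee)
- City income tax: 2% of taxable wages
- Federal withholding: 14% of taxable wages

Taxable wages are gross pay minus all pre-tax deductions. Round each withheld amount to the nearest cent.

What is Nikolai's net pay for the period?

$2,538.38

Dependent-care account contribution: $111.05
401(k) contribution: $4,083.95 × 0.055 = $224.62
Pre-tax total = $111.05 + $224.62 = $335.67
Taxable wages = $4,083.95 − $335.67 = $3,748.28
City income tax: $3,748.28 × 0.02 = $74.97
State withholding: $3,748.28 × 0.06 = $224.90
Federal withholding: $3,748.28 × 0.14 = $524.76
SDI: $4,083.95 × 0.01 = $40.84
Vision insurance premium: $221.91
Garnishment: $4,083.95 × 0.03 = $122.52
(Employer's $426.19 toward vision insurance premium is not withheld from the employee.)
Total deductions = $111.05 + $224.62 + $74.97 + $224.90 + $524.76 + $40.84 + $221.91 + $122.52 = $1,545.57
Net pay = $4,083.95 − $1,545.57 = $2,538.38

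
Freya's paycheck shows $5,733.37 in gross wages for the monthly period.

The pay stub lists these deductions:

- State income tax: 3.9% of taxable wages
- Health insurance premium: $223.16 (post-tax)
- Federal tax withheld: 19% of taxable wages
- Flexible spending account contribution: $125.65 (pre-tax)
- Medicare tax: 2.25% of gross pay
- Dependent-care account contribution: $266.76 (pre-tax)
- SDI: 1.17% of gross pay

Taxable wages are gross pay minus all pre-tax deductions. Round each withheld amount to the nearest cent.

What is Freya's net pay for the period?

$3,698.64

Flexible spending account contribution: $125.65
Dependent-care account contribution: $266.76
Pre-tax total = $125.65 + $266.76 = $392.41
Taxable wages = $5,733.37 − $392.41 = $5,340.96
Federal tax withheld: $5,340.96 × 0.19 = $1,014.78
State income tax: $5,340.96 × 0.039 = $208.30
SDI: $5,733.37 × 0.0117 = $67.08
Medicare tax: $5,733.37 × 0.0225 = $129.00
Health insurance premium: $223.16
Total deductions = $125.65 + $266.76 + $1,014.78 + $208.30 + $67.08 + $129.00 + $223.16 = $2,034.73
Net pay = $5,733.37 − $2,034.73 = $3,698.64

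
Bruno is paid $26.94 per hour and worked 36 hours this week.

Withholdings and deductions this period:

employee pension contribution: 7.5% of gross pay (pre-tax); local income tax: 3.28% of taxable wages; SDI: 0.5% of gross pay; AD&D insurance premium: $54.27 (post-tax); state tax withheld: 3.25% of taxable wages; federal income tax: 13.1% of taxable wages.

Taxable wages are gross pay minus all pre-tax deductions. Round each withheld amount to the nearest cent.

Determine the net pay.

$661.88

Gross pay: 36 × $26.94 = $969.84
Employee pension contribution: $969.84 × 0.075 = $72.74
Taxable wages = $969.84 − $72.74 = $897.10
Local income tax: $897.10 × 0.0328 = $29.42
Federal income tax: $897.10 × 0.131 = $117.52
State tax withheld: $897.10 × 0.0325 = $29.16
SDI: $969.84 × 0.005 = $4.85
AD&D insurance premium: $54.27
Total deductions = $72.74 + $29.42 + $117.52 + $29.16 + $4.85 + $54.27 = $307.96
Net pay = $969.84 − $307.96 = $661.88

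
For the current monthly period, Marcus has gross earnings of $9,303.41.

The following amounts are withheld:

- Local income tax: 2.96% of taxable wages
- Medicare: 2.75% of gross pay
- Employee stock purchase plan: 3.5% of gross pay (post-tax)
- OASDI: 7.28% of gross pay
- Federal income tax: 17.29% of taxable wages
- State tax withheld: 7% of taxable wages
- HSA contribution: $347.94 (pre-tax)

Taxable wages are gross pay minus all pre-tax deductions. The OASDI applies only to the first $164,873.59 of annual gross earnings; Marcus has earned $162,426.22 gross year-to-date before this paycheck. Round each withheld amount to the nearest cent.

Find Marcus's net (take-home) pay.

$5,755.48

HSA contribution: $347.94
Taxable wages = $9,303.41 − $347.94 = $8,955.47
State tax withheld: $8,955.47 × 0.07 = $626.88
Local income tax: $8,955.47 × 0.0296 = $265.08
Federal income tax: $8,955.47 × 0.1729 = $1,548.40
OASDI: only $164,873.59 − $162,426.22 = $2,447.37 of this check is subject → $2,447.37 × 0.0728 = $178.17
Medicare: $9,303.41 × 0.0275 = $255.84
Employee stock purchase plan: $9,303.41 × 0.035 = $325.62
Total deductions = $347.94 + $626.88 + $265.08 + $1,548.40 + $178.17 + $255.84 + $325.62 = $3,547.93
Net pay = $9,303.41 − $3,547.93 = $5,755.48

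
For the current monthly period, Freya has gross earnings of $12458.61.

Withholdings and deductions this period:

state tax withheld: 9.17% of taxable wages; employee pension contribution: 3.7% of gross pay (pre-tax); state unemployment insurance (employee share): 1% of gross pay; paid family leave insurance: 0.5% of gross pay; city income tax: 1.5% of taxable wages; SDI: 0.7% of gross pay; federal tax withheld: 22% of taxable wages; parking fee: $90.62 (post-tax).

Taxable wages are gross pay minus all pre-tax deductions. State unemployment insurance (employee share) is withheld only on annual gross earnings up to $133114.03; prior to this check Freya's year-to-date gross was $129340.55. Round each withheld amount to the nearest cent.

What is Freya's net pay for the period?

$7800.17

Employee pension contribution: $12458.61 × 0.037 = $460.97
Taxable wages = $12458.61 − $460.97 = $11997.64
Federal tax withheld: $11997.64 × 0.22 = $2639.48
City income tax: $11997.64 × 0.015 = $179.96
State tax withheld: $11997.64 × 0.0917 = $1100.18
State unemployment insurance (employee share): only $133114.03 − $129340.55 = $3773.48 of this check is subject → $3773.48 × 0.01 = $37.73
Paid family leave insurance: $12458.61 × 0.005 = $62.29
SDI: $12458.61 × 0.007 = $87.21
Parking fee: $90.62
Total deductions = $460.97 + $2639.48 + $179.96 + $1100.18 + $37.73 + $62.29 + $87.21 + $90.62 = $4658.44
Net pay = $12458.61 − $4658.44 = $7800.17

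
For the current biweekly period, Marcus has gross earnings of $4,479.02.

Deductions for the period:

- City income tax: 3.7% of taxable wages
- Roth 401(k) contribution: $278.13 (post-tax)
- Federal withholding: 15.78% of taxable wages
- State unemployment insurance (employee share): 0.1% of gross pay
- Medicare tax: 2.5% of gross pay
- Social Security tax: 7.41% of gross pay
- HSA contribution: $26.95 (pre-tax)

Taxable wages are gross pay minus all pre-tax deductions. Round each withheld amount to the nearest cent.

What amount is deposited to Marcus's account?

$2,858.31

HSA contribution: $26.95
Taxable wages = $4,479.02 − $26.95 = $4,452.07
Federal withholding: $4,452.07 × 0.1578 = $702.54
City income tax: $4,452.07 × 0.037 = $164.73
Social Security tax: $4,479.02 × 0.0741 = $331.90
State unemployment insurance (employee share): $4,479.02 × 0.001 = $4.48
Medicare tax: $4,479.02 × 0.025 = $111.98
Roth 401(k) contribution: $278.13
Total deductions = $26.95 + $702.54 + $164.73 + $331.90 + $4.48 + $111.98 + $278.13 = $1,620.71
Net pay = $4,479.02 − $1,620.71 = $2,858.31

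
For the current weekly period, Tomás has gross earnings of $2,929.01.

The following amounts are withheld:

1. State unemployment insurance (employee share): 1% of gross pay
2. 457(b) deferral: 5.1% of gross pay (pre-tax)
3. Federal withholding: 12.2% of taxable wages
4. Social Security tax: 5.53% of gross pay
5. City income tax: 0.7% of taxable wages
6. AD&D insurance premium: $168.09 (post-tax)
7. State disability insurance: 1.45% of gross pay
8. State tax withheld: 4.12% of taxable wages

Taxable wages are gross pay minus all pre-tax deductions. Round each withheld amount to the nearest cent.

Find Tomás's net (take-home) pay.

$1,904.72

457(b) deferral: $2,929.01 × 0.051 = $149.38
Taxable wages = $2,929.01 − $149.38 = $2,779.63
City income tax: $2,779.63 × 0.007 = $19.46
Federal withholding: $2,779.63 × 0.122 = $339.11
State tax withheld: $2,779.63 × 0.0412 = $114.52
Social Security tax: $2,929.01 × 0.0553 = $161.97
State unemployment insurance (employee share): $2,929.01 × 0.01 = $29.29
State disability insurance: $2,929.01 × 0.0145 = $42.47
AD&D insurance premium: $168.09
Total deductions = $149.38 + $19.46 + $339.11 + $114.52 + $161.97 + $29.29 + $42.47 + $168.09 = $1,024.29
Net pay = $2,929.01 − $1,024.29 = $1,904.72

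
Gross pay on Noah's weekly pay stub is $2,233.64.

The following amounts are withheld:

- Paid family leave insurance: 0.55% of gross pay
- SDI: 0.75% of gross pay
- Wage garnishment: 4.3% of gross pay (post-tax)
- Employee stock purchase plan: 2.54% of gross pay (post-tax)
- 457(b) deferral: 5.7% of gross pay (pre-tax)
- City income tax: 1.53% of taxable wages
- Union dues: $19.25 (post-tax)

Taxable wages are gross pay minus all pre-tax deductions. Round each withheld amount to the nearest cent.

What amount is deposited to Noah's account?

457(b) deferral: $2,233.64 × 0.057 = $127.32
Taxable wages = $2,233.64 − $127.32 = $2,106.32
City income tax: $2,106.32 × 0.0153 = $32.23
Paid family leave insurance: $2,233.64 × 0.0055 = $12.29
SDI: $2,233.64 × 0.0075 = $16.75
Union dues: $19.25
Employee stock purchase plan: $2,233.64 × 0.0254 = $56.73
Wage garnishment: $2,233.64 × 0.043 = $96.05
Total deductions = $127.32 + $32.23 + $12.29 + $16.75 + $19.25 + $56.73 + $96.05 = $360.62
Net pay = $2,233.64 − $360.62 = $1,873.02

$1,873.02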